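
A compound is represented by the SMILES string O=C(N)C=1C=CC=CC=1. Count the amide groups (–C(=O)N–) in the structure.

1

The amide motif appears at heavy-atom position 2 in the SMILES.
Amide count: 1.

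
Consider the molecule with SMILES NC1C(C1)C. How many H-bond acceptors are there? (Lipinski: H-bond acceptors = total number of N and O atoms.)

N atoms: 1; O atoms: 0.
Lipinski HBA = 1 + 0 = 1.

1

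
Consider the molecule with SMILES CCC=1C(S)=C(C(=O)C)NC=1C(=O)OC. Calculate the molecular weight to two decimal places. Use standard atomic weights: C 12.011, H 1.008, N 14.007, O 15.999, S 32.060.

First, the molecular formula is C10H13NO3S (counting implicit H from valence).
  C: 10 × 12.011 = 120.110
  H: 13 × 1.008 = 13.104
  N: 1 × 14.007 = 14.007
  O: 3 × 15.999 = 47.997
  S: 1 × 32.060 = 32.060
Sum: 10×12.011 + 13×1.008 + 1×14.007 + 3×15.999 + 1×32.060 = 227.278 → 227.28 g/mol.

227.28 g/mol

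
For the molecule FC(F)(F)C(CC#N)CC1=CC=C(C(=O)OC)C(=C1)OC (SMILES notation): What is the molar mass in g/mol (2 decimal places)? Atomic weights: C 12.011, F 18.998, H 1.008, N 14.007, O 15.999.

301.26 g/mol

First, the molecular formula is C14H14F3NO3 (counting implicit H from valence).
  C: 14 × 12.011 = 168.154
  F: 3 × 18.998 = 56.994
  H: 14 × 1.008 = 14.112
  N: 1 × 14.007 = 14.007
  O: 3 × 15.999 = 47.997
Sum: 14×12.011 + 3×18.998 + 14×1.008 + 1×14.007 + 3×15.999 = 301.264 → 301.26 g/mol.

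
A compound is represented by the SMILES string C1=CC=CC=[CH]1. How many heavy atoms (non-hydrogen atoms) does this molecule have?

6

Every atom symbol written in the SMILES (organic subset) is one heavy atom; implicit H are not written.
Heavy atoms by element → C:6.
Total: 6.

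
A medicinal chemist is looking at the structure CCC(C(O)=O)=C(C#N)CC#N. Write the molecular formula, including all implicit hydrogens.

C8H8N2O2

Walk through each heavy atom and fill implicit hydrogens from standard valence (C 4, N 3, O 2, S 2, halogen 1):
  atom 1: C, bond orders sum to 1 (valence 4) → 3 H
  atom 2: C, bond orders sum to 2 (valence 4) → 2 H
  atom 3: C, bond orders sum to 4 (valence 4) → 0 H
  atom 4: C, bond orders sum to 4 (valence 4) → 0 H
  atom 5: O, bond orders sum to 1 (valence 2) → 1 H
  atom 6: O, bond orders sum to 2 (valence 2) → 0 H
  atom 7: C, bond orders sum to 4 (valence 4) → 0 H
  atom 8: C, bond orders sum to 4 (valence 4) → 0 H
  atom 9: N, bond orders sum to 3 (valence 3) → 0 H
  atom 10: C, bond orders sum to 2 (valence 4) → 2 H
  atom 11: C, bond orders sum to 4 (valence 4) → 0 H
  atom 12: N, bond orders sum to 3 (valence 3) → 0 H
Totals → C:8, H:8, N:2, O:2.
In Hill order: C8H8N2O2.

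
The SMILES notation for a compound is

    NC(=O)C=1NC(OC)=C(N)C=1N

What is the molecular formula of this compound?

C6H10N4O2

Walk through each heavy atom and fill implicit hydrogens from standard valence (C 4, N 3, O 2, S 2, halogen 1):
  atom 1: N, bond orders sum to 1 (valence 3) → 2 H
  atom 2: C, bond orders sum to 4 (valence 4) → 0 H
  atom 3: O, bond orders sum to 2 (valence 2) → 0 H
  atom 4: C, bond orders sum to 4 (valence 4) → 0 H
  atom 5: N, bond orders sum to 2 (valence 3) → 1 H
  atom 6: C, bond orders sum to 4 (valence 4) → 0 H
  atom 7: O, bond orders sum to 2 (valence 2) → 0 H
  atom 8: C, bond orders sum to 1 (valence 4) → 3 H
  atom 9: C, bond orders sum to 4 (valence 4) → 0 H
  atom 10: N, bond orders sum to 1 (valence 3) → 2 H
  atom 11: C, bond orders sum to 4 (valence 4) → 0 H
  atom 12: N, bond orders sum to 1 (valence 3) → 2 H
Totals → C:6, H:10, N:4, O:2.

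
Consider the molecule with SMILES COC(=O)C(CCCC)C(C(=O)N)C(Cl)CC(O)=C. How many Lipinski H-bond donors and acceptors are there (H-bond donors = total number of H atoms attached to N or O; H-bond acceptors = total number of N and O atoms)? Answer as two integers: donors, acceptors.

3, 5

Donors: find every N or O and count the H atoms it carries.
  atom 2 (O): bond orders sum to 2 → 0 H
  atom 4 (O): bond orders sum to 2 → 0 H
  atom 12 (O): bond orders sum to 2 → 0 H
  atom 13 (N): bond orders sum to 1 → 2 H
  atom 18 (O): bond orders sum to 1 → 1 H
Lipinski HBD = 3.
Acceptors: N atoms = 1, O atoms = 4 → HBA = 5.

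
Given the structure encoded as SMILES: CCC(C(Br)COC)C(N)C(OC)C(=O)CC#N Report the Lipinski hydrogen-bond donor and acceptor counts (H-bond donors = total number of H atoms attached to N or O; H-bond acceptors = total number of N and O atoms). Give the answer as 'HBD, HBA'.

Donors: find every N or O and count the H atoms it carries.
  atom 7 (O): bond orders sum to 2 → 0 H
  atom 10 (N): bond orders sum to 1 → 2 H
  atom 12 (O): bond orders sum to 2 → 0 H
  atom 15 (O): bond orders sum to 2 → 0 H
  atom 18 (N): bond orders sum to 3 → 0 H
Lipinski HBD = 2.
Acceptors: N atoms = 2, O atoms = 3 → HBA = 5.

2, 5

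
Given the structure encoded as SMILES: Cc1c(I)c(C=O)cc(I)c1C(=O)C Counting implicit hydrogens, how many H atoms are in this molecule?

8

Walk through each heavy atom and fill implicit hydrogens from standard valence (C 4, N 3, O 2, S 2, halogen 1); for lowercase aromatic atoms, an aromatic c carries 1 H when it has two neighbours and 0 H with three, and aromatic n carries 0 H:
  atom 1: C, bond orders sum to 1 (valence 4) → 3 H
  atom 2: aromatic c, 3 neighbours → 0 H
  atom 3: aromatic c, 3 neighbours → 0 H
  atom 4: I (halogen, monovalent) → 0 H
  atom 5: aromatic c, 3 neighbours → 0 H
  atom 6: C, bond orders sum to 3 (valence 4) → 1 H
  atom 7: O, bond orders sum to 2 (valence 2) → 0 H
  atom 8: aromatic c, 2 neighbours → 1 H
  atom 9: aromatic c, 3 neighbours → 0 H
  atom 10: I (halogen, monovalent) → 0 H
  atom 11: aromatic c, 3 neighbours → 0 H
  atom 12: C, bond orders sum to 4 (valence 4) → 0 H
  atom 13: O, bond orders sum to 2 (valence 2) → 0 H
  atom 14: C, bond orders sum to 1 (valence 4) → 3 H
Total hydrogens: 8.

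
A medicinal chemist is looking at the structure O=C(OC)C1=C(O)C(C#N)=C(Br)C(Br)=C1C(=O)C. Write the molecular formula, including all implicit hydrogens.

C11H7Br2NO4

Walk through each heavy atom and fill implicit hydrogens from standard valence (C 4, N 3, O 2, S 2, halogen 1):
  atom 1: O, bond orders sum to 2 (valence 2) → 0 H
  atom 2: C, bond orders sum to 4 (valence 4) → 0 H
  atom 3: O, bond orders sum to 2 (valence 2) → 0 H
  atom 4: C, bond orders sum to 1 (valence 4) → 3 H
  atom 5: C, bond orders sum to 4 (valence 4) → 0 H
  atom 6: C, bond orders sum to 4 (valence 4) → 0 H
  atom 7: O, bond orders sum to 1 (valence 2) → 1 H
  atom 8: C, bond orders sum to 4 (valence 4) → 0 H
  atom 9: C, bond orders sum to 4 (valence 4) → 0 H
  atom 10: N, bond orders sum to 3 (valence 3) → 0 H
  atom 11: C, bond orders sum to 4 (valence 4) → 0 H
  atom 12: Br (halogen, monovalent) → 0 H
  atom 13: C, bond orders sum to 4 (valence 4) → 0 H
  atom 14: Br (halogen, monovalent) → 0 H
  atom 15: C, bond orders sum to 4 (valence 4) → 0 H
  atom 16: C, bond orders sum to 4 (valence 4) → 0 H
  atom 17: O, bond orders sum to 2 (valence 2) → 0 H
  atom 18: C, bond orders sum to 1 (valence 4) → 3 H
Totals → C:11, H:7, Br:2, N:1, O:4.
In Hill order: C11H7Br2NO4.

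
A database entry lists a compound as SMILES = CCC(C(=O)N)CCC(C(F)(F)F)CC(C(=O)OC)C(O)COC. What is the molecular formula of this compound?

Walk through each heavy atom and fill implicit hydrogens from standard valence (C 4, N 3, O 2, S 2, halogen 1):
  atom 1: C, bond orders sum to 1 (valence 4) → 3 H
  atom 2: C, bond orders sum to 2 (valence 4) → 2 H
  atom 3: C, bond orders sum to 3 (valence 4) → 1 H
  atom 4: C, bond orders sum to 4 (valence 4) → 0 H
  atom 5: O, bond orders sum to 2 (valence 2) → 0 H
  atom 6: N, bond orders sum to 1 (valence 3) → 2 H
  atom 7: C, bond orders sum to 2 (valence 4) → 2 H
  atom 8: C, bond orders sum to 2 (valence 4) → 2 H
  atom 9: C, bond orders sum to 3 (valence 4) → 1 H
  atom 10: C, bond orders sum to 4 (valence 4) → 0 H
  atom 11: F (halogen, monovalent) → 0 H
  atom 12: F (halogen, monovalent) → 0 H
  atom 13: F (halogen, monovalent) → 0 H
  atom 14: C, bond orders sum to 2 (valence 4) → 2 H
  atom 15: C, bond orders sum to 3 (valence 4) → 1 H
  atom 16: C, bond orders sum to 4 (valence 4) → 0 H
  atom 17: O, bond orders sum to 2 (valence 2) → 0 H
  atom 18: O, bond orders sum to 2 (valence 2) → 0 H
  atom 19: C, bond orders sum to 1 (valence 4) → 3 H
  atom 20: C, bond orders sum to 3 (valence 4) → 1 H
  atom 21: O, bond orders sum to 1 (valence 2) → 1 H
  atom 22: C, bond orders sum to 2 (valence 4) → 2 H
  atom 23: O, bond orders sum to 2 (valence 2) → 0 H
  atom 24: C, bond orders sum to 1 (valence 4) → 3 H
Totals → C:15, H:26, F:3, N:1, O:5.
In Hill order: C15H26F3NO5.

C15H26F3NO5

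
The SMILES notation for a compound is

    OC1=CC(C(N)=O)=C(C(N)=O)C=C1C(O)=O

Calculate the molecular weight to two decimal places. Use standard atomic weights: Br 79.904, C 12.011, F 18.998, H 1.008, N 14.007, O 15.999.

First, the molecular formula is C9H8N2O5 (counting implicit H from valence).
  C: 9 × 12.011 = 108.099
  H: 8 × 1.008 = 8.064
  N: 2 × 14.007 = 28.014
  O: 5 × 15.999 = 79.995
Sum: 9×12.011 + 8×1.008 + 2×14.007 + 5×15.999 = 224.172 → 224.17 g/mol.

224.17 g/mol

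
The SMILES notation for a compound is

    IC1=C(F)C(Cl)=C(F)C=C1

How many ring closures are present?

1

In SMILES, each pair of matching ring-closure digits denotes one ring-closing bond; the number of such bonds equals the number of independent rings.
Ring-closure bonds here: 1.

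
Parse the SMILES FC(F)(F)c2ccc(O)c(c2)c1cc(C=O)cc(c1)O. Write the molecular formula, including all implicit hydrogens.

C14H9F3O3

Walk through each heavy atom and fill implicit hydrogens from standard valence (C 4, N 3, O 2, S 2, halogen 1); for lowercase aromatic atoms, an aromatic c carries 1 H when it has two neighbours and 0 H with three, and aromatic n carries 0 H:
  atom 1: F (halogen, monovalent) → 0 H
  atom 2: C, bond orders sum to 4 (valence 4) → 0 H
  atom 3: F (halogen, monovalent) → 0 H
  atom 4: F (halogen, monovalent) → 0 H
  atom 5: aromatic c, 3 neighbours → 0 H
  atom 6: aromatic c, 2 neighbours → 1 H
  atom 7: aromatic c, 2 neighbours → 1 H
  atom 8: aromatic c, 3 neighbours → 0 H
  atom 9: O, bond orders sum to 1 (valence 2) → 1 H
  atom 10: aromatic c, 3 neighbours → 0 H
  atom 11: aromatic c, 2 neighbours → 1 H
  atom 12: aromatic c, 3 neighbours → 0 H
  atom 13: aromatic c, 2 neighbours → 1 H
  atom 14: aromatic c, 3 neighbours → 0 H
  atom 15: C, bond orders sum to 3 (valence 4) → 1 H
  atom 16: O, bond orders sum to 2 (valence 2) → 0 H
  atom 17: aromatic c, 2 neighbours → 1 H
  atom 18: aromatic c, 3 neighbours → 0 H
  atom 19: aromatic c, 2 neighbours → 1 H
  atom 20: O, bond orders sum to 1 (valence 2) → 1 H
Totals → C:14, H:9, F:3, O:3.
In Hill order: C14H9F3O3.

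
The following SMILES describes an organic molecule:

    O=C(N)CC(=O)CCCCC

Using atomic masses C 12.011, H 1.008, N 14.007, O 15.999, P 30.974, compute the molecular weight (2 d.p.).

First, the molecular formula is C8H15NO2 (counting implicit H from valence).
  C: 8 × 12.011 = 96.088
  H: 15 × 1.008 = 15.120
  N: 1 × 14.007 = 14.007
  O: 2 × 15.999 = 31.998
Sum: 8×12.011 + 15×1.008 + 1×14.007 + 2×15.999 = 157.213 → 157.21 g/mol.

157.21 g/mol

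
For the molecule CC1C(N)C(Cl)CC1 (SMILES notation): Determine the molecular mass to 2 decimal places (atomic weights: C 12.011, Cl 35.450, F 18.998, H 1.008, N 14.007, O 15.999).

First, the molecular formula is C6H12ClN (counting implicit H from valence).
  C: 6 × 12.011 = 72.066
  Cl: 1 × 35.450 = 35.450
  H: 12 × 1.008 = 12.096
  N: 1 × 14.007 = 14.007
Sum: 6×12.011 + 1×35.450 + 12×1.008 + 1×14.007 = 133.619 → 133.62 g/mol.

133.62 g/mol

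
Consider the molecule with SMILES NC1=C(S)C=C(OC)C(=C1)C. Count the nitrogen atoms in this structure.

1

Scan the SMILES for N atoms (remember two-letter symbols like Cl and Br are single atoms).
Nitrogen count: 1.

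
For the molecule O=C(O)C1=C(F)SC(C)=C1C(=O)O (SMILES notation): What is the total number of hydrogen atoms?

5

Walk through each heavy atom and fill implicit hydrogens from standard valence (C 4, N 3, O 2, S 2, halogen 1):
  atom 1: O, bond orders sum to 2 (valence 2) → 0 H
  atom 2: C, bond orders sum to 4 (valence 4) → 0 H
  atom 3: O, bond orders sum to 1 (valence 2) → 1 H
  atom 4: C, bond orders sum to 4 (valence 4) → 0 H
  atom 5: C, bond orders sum to 4 (valence 4) → 0 H
  atom 6: F (halogen, monovalent) → 0 H
  atom 7: S, bond orders sum to 2 (valence 2) → 0 H
  atom 8: C, bond orders sum to 4 (valence 4) → 0 H
  atom 9: C, bond orders sum to 1 (valence 4) → 3 H
  atom 10: C, bond orders sum to 4 (valence 4) → 0 H
  atom 11: C, bond orders sum to 4 (valence 4) → 0 H
  atom 12: O, bond orders sum to 2 (valence 2) → 0 H
  atom 13: O, bond orders sum to 1 (valence 2) → 1 H
Total hydrogens: 5.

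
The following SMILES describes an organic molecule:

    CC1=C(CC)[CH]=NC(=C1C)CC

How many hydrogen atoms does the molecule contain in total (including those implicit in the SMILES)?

17

Walk through each heavy atom and fill implicit hydrogens from standard valence (C 4, N 3, O 2, S 2, halogen 1):
  atom 1: C, bond orders sum to 1 (valence 4) → 3 H
  atom 2: C, bond orders sum to 4 (valence 4) → 0 H
  atom 3: C, bond orders sum to 4 (valence 4) → 0 H
  atom 4: C, bond orders sum to 2 (valence 4) → 2 H
  atom 5: C, bond orders sum to 1 (valence 4) → 3 H
  atom 6: C with explicit H count 1
  atom 7: N, bond orders sum to 3 (valence 3) → 0 H
  atom 8: C, bond orders sum to 4 (valence 4) → 0 H
  atom 9: C, bond orders sum to 4 (valence 4) → 0 H
  atom 10: C, bond orders sum to 1 (valence 4) → 3 H
  atom 11: C, bond orders sum to 2 (valence 4) → 2 H
  atom 12: C, bond orders sum to 1 (valence 4) → 3 H
Total hydrogens: 17.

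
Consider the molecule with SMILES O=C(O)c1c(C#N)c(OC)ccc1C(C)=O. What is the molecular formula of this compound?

C11H9NO4

Walk through each heavy atom and fill implicit hydrogens from standard valence (C 4, N 3, O 2, S 2, halogen 1); for lowercase aromatic atoms, an aromatic c carries 1 H when it has two neighbours and 0 H with three, and aromatic n carries 0 H:
  atom 1: O, bond orders sum to 2 (valence 2) → 0 H
  atom 2: C, bond orders sum to 4 (valence 4) → 0 H
  atom 3: O, bond orders sum to 1 (valence 2) → 1 H
  atom 4: aromatic c, 3 neighbours → 0 H
  atom 5: aromatic c, 3 neighbours → 0 H
  atom 6: C, bond orders sum to 4 (valence 4) → 0 H
  atom 7: N, bond orders sum to 3 (valence 3) → 0 H
  atom 8: aromatic c, 3 neighbours → 0 H
  atom 9: O, bond orders sum to 2 (valence 2) → 0 H
  atom 10: C, bond orders sum to 1 (valence 4) → 3 H
  atom 11: aromatic c, 2 neighbours → 1 H
  atom 12: aromatic c, 2 neighbours → 1 H
  atom 13: aromatic c, 3 neighbours → 0 H
  atom 14: C, bond orders sum to 4 (valence 4) → 0 H
  atom 15: C, bond orders sum to 1 (valence 4) → 3 H
  atom 16: O, bond orders sum to 2 (valence 2) → 0 H
Totals → C:11, H:9, N:1, O:4.
In Hill order: C11H9NO4.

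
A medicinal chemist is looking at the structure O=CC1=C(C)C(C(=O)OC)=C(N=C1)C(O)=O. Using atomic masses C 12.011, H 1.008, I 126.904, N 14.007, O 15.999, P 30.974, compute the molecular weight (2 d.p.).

First, the molecular formula is C10H9NO5 (counting implicit H from valence).
  C: 10 × 12.011 = 120.110
  H: 9 × 1.008 = 9.072
  N: 1 × 14.007 = 14.007
  O: 5 × 15.999 = 79.995
Sum: 10×12.011 + 9×1.008 + 1×14.007 + 5×15.999 = 223.184 → 223.18 g/mol.

223.18 g/mol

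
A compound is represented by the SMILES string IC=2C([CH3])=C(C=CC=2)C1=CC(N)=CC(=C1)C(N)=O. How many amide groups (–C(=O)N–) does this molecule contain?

1

The amide motif appears at heavy-atom position 16 in the SMILES.
Other groups present: 1 primary amine.
Amide count: 1.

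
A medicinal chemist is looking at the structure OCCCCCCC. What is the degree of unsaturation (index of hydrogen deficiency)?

Molecular formula: C7H16O.
DoU = (2C + 2 + N − H − X) / 2, where X is the halogen count and O/S are ignored.
    = (2·7 + 2 + 0 − 16 − 0) / 2 = 0 / 2 = 0.

0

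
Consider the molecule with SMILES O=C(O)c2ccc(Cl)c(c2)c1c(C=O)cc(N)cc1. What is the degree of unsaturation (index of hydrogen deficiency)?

10

Molecular formula: C14H10ClNO3.
DoU = (2C + 2 + N − H − X) / 2, where X is the halogen count and O/S are ignored.
    = (2·14 + 2 + 1 − 10 − 1) / 2 = 20 / 2 = 10.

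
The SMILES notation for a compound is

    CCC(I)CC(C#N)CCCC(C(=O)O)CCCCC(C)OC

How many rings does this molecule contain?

In SMILES, each pair of matching ring-closure digits denotes one ring-closing bond; the number of such bonds equals the number of independent rings.
Ring-closure bonds here: 0.

0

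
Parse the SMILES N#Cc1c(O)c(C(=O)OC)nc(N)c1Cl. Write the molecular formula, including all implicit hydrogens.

C8H6ClN3O3

Walk through each heavy atom and fill implicit hydrogens from standard valence (C 4, N 3, O 2, S 2, halogen 1); for lowercase aromatic atoms, an aromatic c carries 1 H when it has two neighbours and 0 H with three, and aromatic n carries 0 H:
  atom 1: N, bond orders sum to 3 (valence 3) → 0 H
  atom 2: C, bond orders sum to 4 (valence 4) → 0 H
  atom 3: aromatic c, 3 neighbours → 0 H
  atom 4: aromatic c, 3 neighbours → 0 H
  atom 5: O, bond orders sum to 1 (valence 2) → 1 H
  atom 6: aromatic c, 3 neighbours → 0 H
  atom 7: C, bond orders sum to 4 (valence 4) → 0 H
  atom 8: O, bond orders sum to 2 (valence 2) → 0 H
  atom 9: O, bond orders sum to 2 (valence 2) → 0 H
  atom 10: C, bond orders sum to 1 (valence 4) → 3 H
  atom 11: aromatic n, 2 neighbours → 0 H
  atom 12: aromatic c, 3 neighbours → 0 H
  atom 13: N, bond orders sum to 1 (valence 3) → 2 H
  atom 14: aromatic c, 3 neighbours → 0 H
  atom 15: Cl (halogen, monovalent) → 0 H
Totals → C:8, H:6, Cl:1, N:3, O:3.
In Hill order: C8H6ClN3O3.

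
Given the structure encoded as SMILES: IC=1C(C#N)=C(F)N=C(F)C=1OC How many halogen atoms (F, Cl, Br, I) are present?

Halogen atoms appear at heavy-atom positions 1, 7, 10 (2×F, 1×I).
Other groups present: 1 ether, 1 nitrile.
Halogen count: 3.

3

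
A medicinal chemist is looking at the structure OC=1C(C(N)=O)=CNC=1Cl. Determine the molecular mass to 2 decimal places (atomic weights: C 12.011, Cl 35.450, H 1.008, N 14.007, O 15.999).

160.56 g/mol

First, the molecular formula is C5H5ClN2O2 (counting implicit H from valence).
  C: 5 × 12.011 = 60.055
  Cl: 1 × 35.450 = 35.450
  H: 5 × 1.008 = 5.040
  N: 2 × 14.007 = 28.014
  O: 2 × 15.999 = 31.998
Sum: 5×12.011 + 1×35.450 + 5×1.008 + 2×14.007 + 2×15.999 = 160.557 → 160.56 g/mol.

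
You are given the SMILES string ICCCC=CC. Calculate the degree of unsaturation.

Degree of unsaturation = (number of rings) + (number of π bonds).
Ring closures in the SMILES: 0.
π bonds: 1 double bond (each 1 DoU) → 1 DoU from unsaturation.
Total DoU = 0 + 1 = 1.

1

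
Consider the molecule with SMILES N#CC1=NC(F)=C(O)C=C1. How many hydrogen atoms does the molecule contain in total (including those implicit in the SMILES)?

3

Walk through each heavy atom and fill implicit hydrogens from standard valence (C 4, N 3, O 2, S 2, halogen 1):
  atom 1: N, bond orders sum to 3 (valence 3) → 0 H
  atom 2: C, bond orders sum to 4 (valence 4) → 0 H
  atom 3: C, bond orders sum to 4 (valence 4) → 0 H
  atom 4: N, bond orders sum to 3 (valence 3) → 0 H
  atom 5: C, bond orders sum to 4 (valence 4) → 0 H
  atom 6: F (halogen, monovalent) → 0 H
  atom 7: C, bond orders sum to 4 (valence 4) → 0 H
  atom 8: O, bond orders sum to 1 (valence 2) → 1 H
  atom 9: C, bond orders sum to 3 (valence 4) → 1 H
  atom 10: C, bond orders sum to 3 (valence 4) → 1 H
Total hydrogens: 3.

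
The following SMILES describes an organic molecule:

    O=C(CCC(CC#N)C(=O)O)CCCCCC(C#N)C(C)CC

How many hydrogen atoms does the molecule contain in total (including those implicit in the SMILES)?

Walk through each heavy atom and fill implicit hydrogens from standard valence (C 4, N 3, O 2, S 2, halogen 1):
  atom 1: O, bond orders sum to 2 (valence 2) → 0 H
  atom 2: C, bond orders sum to 4 (valence 4) → 0 H
  atom 3: C, bond orders sum to 2 (valence 4) → 2 H
  atom 4: C, bond orders sum to 2 (valence 4) → 2 H
  atom 5: C, bond orders sum to 3 (valence 4) → 1 H
  atom 6: C, bond orders sum to 2 (valence 4) → 2 H
  atom 7: C, bond orders sum to 4 (valence 4) → 0 H
  atom 8: N, bond orders sum to 3 (valence 3) → 0 H
  atom 9: C, bond orders sum to 4 (valence 4) → 0 H
  atom 10: O, bond orders sum to 2 (valence 2) → 0 H
  atom 11: O, bond orders sum to 1 (valence 2) → 1 H
  atom 12: C, bond orders sum to 2 (valence 4) → 2 H
  atom 13: C, bond orders sum to 2 (valence 4) → 2 H
  atom 14: C, bond orders sum to 2 (valence 4) → 2 H
  atom 15: C, bond orders sum to 2 (valence 4) → 2 H
  atom 16: C, bond orders sum to 2 (valence 4) → 2 H
  atom 17: C, bond orders sum to 3 (valence 4) → 1 H
  atom 18: C, bond orders sum to 4 (valence 4) → 0 H
  atom 19: N, bond orders sum to 3 (valence 3) → 0 H
  atom 20: C, bond orders sum to 3 (valence 4) → 1 H
  atom 21: C, bond orders sum to 1 (valence 4) → 3 H
  atom 22: C, bond orders sum to 2 (valence 4) → 2 H
  atom 23: C, bond orders sum to 1 (valence 4) → 3 H
Total hydrogens: 28.

28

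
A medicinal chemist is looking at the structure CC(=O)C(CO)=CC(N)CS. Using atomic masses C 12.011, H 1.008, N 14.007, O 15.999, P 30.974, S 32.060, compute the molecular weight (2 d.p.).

First, the molecular formula is C7H13NO2S (counting implicit H from valence).
  C: 7 × 12.011 = 84.077
  H: 13 × 1.008 = 13.104
  N: 1 × 14.007 = 14.007
  O: 2 × 15.999 = 31.998
  S: 1 × 32.060 = 32.060
Sum: 7×12.011 + 13×1.008 + 1×14.007 + 2×15.999 + 1×32.060 = 175.246 → 175.25 g/mol.

175.25 g/mol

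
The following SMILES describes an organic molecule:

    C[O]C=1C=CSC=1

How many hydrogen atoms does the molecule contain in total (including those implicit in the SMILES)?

6

Walk through each heavy atom and fill implicit hydrogens from standard valence (C 4, N 3, O 2, S 2, halogen 1):
  atom 1: C, bond orders sum to 1 (valence 4) → 3 H
  atom 2: O with explicit H count 0
  atom 3: C, bond orders sum to 4 (valence 4) → 0 H
  atom 4: C, bond orders sum to 3 (valence 4) → 1 H
  atom 5: C, bond orders sum to 3 (valence 4) → 1 H
  atom 6: S, bond orders sum to 2 (valence 2) → 0 H
  atom 7: C, bond orders sum to 3 (valence 4) → 1 H
Total hydrogens: 6.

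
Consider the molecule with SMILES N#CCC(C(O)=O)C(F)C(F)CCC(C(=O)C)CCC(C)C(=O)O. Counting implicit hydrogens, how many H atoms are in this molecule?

Walk through each heavy atom and fill implicit hydrogens from standard valence (C 4, N 3, O 2, S 2, halogen 1):
  atom 1: N, bond orders sum to 3 (valence 3) → 0 H
  atom 2: C, bond orders sum to 4 (valence 4) → 0 H
  atom 3: C, bond orders sum to 2 (valence 4) → 2 H
  atom 4: C, bond orders sum to 3 (valence 4) → 1 H
  atom 5: C, bond orders sum to 4 (valence 4) → 0 H
  atom 6: O, bond orders sum to 1 (valence 2) → 1 H
  atom 7: O, bond orders sum to 2 (valence 2) → 0 H
  atom 8: C, bond orders sum to 3 (valence 4) → 1 H
  atom 9: F (halogen, monovalent) → 0 H
  atom 10: C, bond orders sum to 3 (valence 4) → 1 H
  atom 11: F (halogen, monovalent) → 0 H
  atom 12: C, bond orders sum to 2 (valence 4) → 2 H
  atom 13: C, bond orders sum to 2 (valence 4) → 2 H
  atom 14: C, bond orders sum to 3 (valence 4) → 1 H
  atom 15: C, bond orders sum to 4 (valence 4) → 0 H
  atom 16: O, bond orders sum to 2 (valence 2) → 0 H
  atom 17: C, bond orders sum to 1 (valence 4) → 3 H
  atom 18: C, bond orders sum to 2 (valence 4) → 2 H
  atom 19: C, bond orders sum to 2 (valence 4) → 2 H
  atom 20: C, bond orders sum to 3 (valence 4) → 1 H
  atom 21: C, bond orders sum to 1 (valence 4) → 3 H
  atom 22: C, bond orders sum to 4 (valence 4) → 0 H
  atom 23: O, bond orders sum to 2 (valence 2) → 0 H
  atom 24: O, bond orders sum to 1 (valence 2) → 1 H
Total hydrogens: 23.

23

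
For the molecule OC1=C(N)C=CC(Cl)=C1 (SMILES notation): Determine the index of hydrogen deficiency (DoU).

Degree of unsaturation = (number of rings) + (number of π bonds).
Ring closures in the SMILES: 1.
π bonds: 3 double bonds (each 1 DoU) → 3 DoU from unsaturation.
Total DoU = 1 + 3 = 4.

4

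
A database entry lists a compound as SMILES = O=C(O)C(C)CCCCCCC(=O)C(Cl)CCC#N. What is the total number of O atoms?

Scan the SMILES for O atoms (remember two-letter symbols like Cl and Br are single atoms).
Oxygen count: 3.

3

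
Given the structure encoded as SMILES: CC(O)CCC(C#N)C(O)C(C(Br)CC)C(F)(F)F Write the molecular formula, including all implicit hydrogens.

C12H19BrF3NO2

Walk through each heavy atom and fill implicit hydrogens from standard valence (C 4, N 3, O 2, S 2, halogen 1):
  atom 1: C, bond orders sum to 1 (valence 4) → 3 H
  atom 2: C, bond orders sum to 3 (valence 4) → 1 H
  atom 3: O, bond orders sum to 1 (valence 2) → 1 H
  atom 4: C, bond orders sum to 2 (valence 4) → 2 H
  atom 5: C, bond orders sum to 2 (valence 4) → 2 H
  atom 6: C, bond orders sum to 3 (valence 4) → 1 H
  atom 7: C, bond orders sum to 4 (valence 4) → 0 H
  atom 8: N, bond orders sum to 3 (valence 3) → 0 H
  atom 9: C, bond orders sum to 3 (valence 4) → 1 H
  atom 10: O, bond orders sum to 1 (valence 2) → 1 H
  atom 11: C, bond orders sum to 3 (valence 4) → 1 H
  atom 12: C, bond orders sum to 3 (valence 4) → 1 H
  atom 13: Br (halogen, monovalent) → 0 H
  atom 14: C, bond orders sum to 2 (valence 4) → 2 H
  atom 15: C, bond orders sum to 1 (valence 4) → 3 H
  atom 16: C, bond orders sum to 4 (valence 4) → 0 H
  atom 17: F (halogen, monovalent) → 0 H
  atom 18: F (halogen, monovalent) → 0 H
  atom 19: F (halogen, monovalent) → 0 H
Totals → C:12, H:19, Br:1, F:3, N:1, O:2.
In Hill order: C12H19BrF3NO2.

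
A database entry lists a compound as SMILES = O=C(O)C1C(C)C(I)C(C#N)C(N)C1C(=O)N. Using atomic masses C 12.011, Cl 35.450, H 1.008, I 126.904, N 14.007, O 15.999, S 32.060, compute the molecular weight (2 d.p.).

First, the molecular formula is C10H14IN3O3 (counting implicit H from valence).
  C: 10 × 12.011 = 120.110
  H: 14 × 1.008 = 14.112
  I: 1 × 126.904 = 126.904
  N: 3 × 14.007 = 42.021
  O: 3 × 15.999 = 47.997
Sum: 10×12.011 + 14×1.008 + 1×126.904 + 3×14.007 + 3×15.999 = 351.144 → 351.14 g/mol.

351.14 g/mol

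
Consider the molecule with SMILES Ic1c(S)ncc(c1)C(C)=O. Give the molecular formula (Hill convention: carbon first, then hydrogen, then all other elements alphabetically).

Walk through each heavy atom and fill implicit hydrogens from standard valence (C 4, N 3, O 2, S 2, halogen 1); for lowercase aromatic atoms, an aromatic c carries 1 H when it has two neighbours and 0 H with three, and aromatic n carries 0 H:
  atom 1: I (halogen, monovalent) → 0 H
  atom 2: aromatic c, 3 neighbours → 0 H
  atom 3: aromatic c, 3 neighbours → 0 H
  atom 4: S, bond orders sum to 1 (valence 2) → 1 H
  atom 5: aromatic n, 2 neighbours → 0 H
  atom 6: aromatic c, 2 neighbours → 1 H
  atom 7: aromatic c, 3 neighbours → 0 H
  atom 8: aromatic c, 2 neighbours → 1 H
  atom 9: C, bond orders sum to 4 (valence 4) → 0 H
  atom 10: C, bond orders sum to 1 (valence 4) → 3 H
  atom 11: O, bond orders sum to 2 (valence 2) → 0 H
Totals → C:7, H:6, I:1, N:1, O:1, S:1.
In Hill order: C7H6INOS.

C7H6INOS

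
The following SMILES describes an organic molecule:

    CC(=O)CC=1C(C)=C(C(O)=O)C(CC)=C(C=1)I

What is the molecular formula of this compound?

Walk through each heavy atom and fill implicit hydrogens from standard valence (C 4, N 3, O 2, S 2, halogen 1):
  atom 1: C, bond orders sum to 1 (valence 4) → 3 H
  atom 2: C, bond orders sum to 4 (valence 4) → 0 H
  atom 3: O, bond orders sum to 2 (valence 2) → 0 H
  atom 4: C, bond orders sum to 2 (valence 4) → 2 H
  atom 5: C, bond orders sum to 4 (valence 4) → 0 H
  atom 6: C, bond orders sum to 4 (valence 4) → 0 H
  atom 7: C, bond orders sum to 1 (valence 4) → 3 H
  atom 8: C, bond orders sum to 4 (valence 4) → 0 H
  atom 9: C, bond orders sum to 4 (valence 4) → 0 H
  atom 10: O, bond orders sum to 1 (valence 2) → 1 H
  atom 11: O, bond orders sum to 2 (valence 2) → 0 H
  atom 12: C, bond orders sum to 4 (valence 4) → 0 H
  atom 13: C, bond orders sum to 2 (valence 4) → 2 H
  atom 14: C, bond orders sum to 1 (valence 4) → 3 H
  atom 15: C, bond orders sum to 4 (valence 4) → 0 H
  atom 16: C, bond orders sum to 3 (valence 4) → 1 H
  atom 17: I (halogen, monovalent) → 0 H
Totals → C:13, H:15, I:1, O:3.

C13H15IO3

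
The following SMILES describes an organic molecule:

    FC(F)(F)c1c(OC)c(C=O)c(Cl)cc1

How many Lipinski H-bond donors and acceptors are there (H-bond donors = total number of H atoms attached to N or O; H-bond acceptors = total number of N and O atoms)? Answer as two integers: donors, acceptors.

0, 2

Donors: find every N or O and count the H atoms it carries.
  atom 7 (O): bond orders sum to 2 → 0 H
  atom 11 (O): bond orders sum to 2 → 0 H
Lipinski HBD = 0.
Acceptors: N atoms = 0, O atoms = 2 → HBA = 2.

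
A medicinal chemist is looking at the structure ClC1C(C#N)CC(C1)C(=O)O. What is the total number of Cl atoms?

Scan the SMILES for Cl atoms (remember two-letter symbols like Cl and Br are single atoms).
Chlorine count: 1.

1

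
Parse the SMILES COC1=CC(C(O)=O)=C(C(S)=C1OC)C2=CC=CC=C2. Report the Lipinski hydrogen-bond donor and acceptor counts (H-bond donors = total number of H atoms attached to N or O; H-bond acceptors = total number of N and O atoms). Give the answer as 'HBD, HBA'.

Donors: find every N or O and count the H atoms it carries.
  atom 2 (O): bond orders sum to 2 → 0 H
  atom 7 (O): bond orders sum to 1 → 1 H
  atom 8 (O): bond orders sum to 2 → 0 H
  atom 13 (O): bond orders sum to 2 → 0 H
Lipinski HBD = 1.
Acceptors: N atoms = 0, O atoms = 4 → HBA = 4.

1, 4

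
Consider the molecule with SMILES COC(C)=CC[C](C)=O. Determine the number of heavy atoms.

Every atom symbol written in the SMILES (organic subset) is one heavy atom; implicit H are not written.
Heavy atoms by element → C:7, O:2.
Total: 9.

9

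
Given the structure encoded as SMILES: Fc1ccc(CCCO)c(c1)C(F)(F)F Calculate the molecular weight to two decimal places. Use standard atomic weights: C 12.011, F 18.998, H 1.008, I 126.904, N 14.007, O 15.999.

222.18 g/mol

First, the molecular formula is C10H10F4O (counting implicit H from valence).
  C: 10 × 12.011 = 120.110
  F: 4 × 18.998 = 75.992
  H: 10 × 1.008 = 10.080
  O: 1 × 15.999 = 15.999
Sum: 10×12.011 + 4×18.998 + 10×1.008 + 1×15.999 = 222.181 → 222.18 g/mol.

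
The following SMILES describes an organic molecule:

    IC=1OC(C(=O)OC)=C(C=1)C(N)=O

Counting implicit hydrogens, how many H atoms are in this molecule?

Walk through each heavy atom and fill implicit hydrogens from standard valence (C 4, N 3, O 2, S 2, halogen 1):
  atom 1: I (halogen, monovalent) → 0 H
  atom 2: C, bond orders sum to 4 (valence 4) → 0 H
  atom 3: O, bond orders sum to 2 (valence 2) → 0 H
  atom 4: C, bond orders sum to 4 (valence 4) → 0 H
  atom 5: C, bond orders sum to 4 (valence 4) → 0 H
  atom 6: O, bond orders sum to 2 (valence 2) → 0 H
  atom 7: O, bond orders sum to 2 (valence 2) → 0 H
  atom 8: C, bond orders sum to 1 (valence 4) → 3 H
  atom 9: C, bond orders sum to 4 (valence 4) → 0 H
  atom 10: C, bond orders sum to 3 (valence 4) → 1 H
  atom 11: C, bond orders sum to 4 (valence 4) → 0 H
  atom 12: N, bond orders sum to 1 (valence 3) → 2 H
  atom 13: O, bond orders sum to 2 (valence 2) → 0 H
Total hydrogens: 6.

6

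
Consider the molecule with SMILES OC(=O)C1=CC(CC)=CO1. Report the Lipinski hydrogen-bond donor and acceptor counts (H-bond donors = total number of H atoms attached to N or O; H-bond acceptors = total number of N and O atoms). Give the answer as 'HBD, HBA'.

Donors: find every N or O and count the H atoms it carries.
  atom 1 (O): bond orders sum to 1 → 1 H
  atom 3 (O): bond orders sum to 2 → 0 H
  atom 10 (O): bond orders sum to 2 → 0 H
Lipinski HBD = 1.
Acceptors: N atoms = 0, O atoms = 3 → HBA = 3.

1, 3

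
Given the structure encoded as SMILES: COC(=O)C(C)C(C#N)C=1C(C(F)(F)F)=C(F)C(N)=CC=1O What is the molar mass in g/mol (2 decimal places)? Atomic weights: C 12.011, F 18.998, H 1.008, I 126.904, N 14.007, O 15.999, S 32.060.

320.24 g/mol

First, the molecular formula is C13H12F4N2O3 (counting implicit H from valence).
  C: 13 × 12.011 = 156.143
  F: 4 × 18.998 = 75.992
  H: 12 × 1.008 = 12.096
  N: 2 × 14.007 = 28.014
  O: 3 × 15.999 = 47.997
Sum: 13×12.011 + 4×18.998 + 12×1.008 + 2×14.007 + 3×15.999 = 320.242 → 320.24 g/mol.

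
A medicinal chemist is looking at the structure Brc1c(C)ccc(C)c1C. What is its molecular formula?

C9H11Br

Walk through each heavy atom and fill implicit hydrogens from standard valence (C 4, N 3, O 2, S 2, halogen 1); for lowercase aromatic atoms, an aromatic c carries 1 H when it has two neighbours and 0 H with three, and aromatic n carries 0 H:
  atom 1: Br (halogen, monovalent) → 0 H
  atom 2: aromatic c, 3 neighbours → 0 H
  atom 3: aromatic c, 3 neighbours → 0 H
  atom 4: C, bond orders sum to 1 (valence 4) → 3 H
  atom 5: aromatic c, 2 neighbours → 1 H
  atom 6: aromatic c, 2 neighbours → 1 H
  atom 7: aromatic c, 3 neighbours → 0 H
  atom 8: C, bond orders sum to 1 (valence 4) → 3 H
  atom 9: aromatic c, 3 neighbours → 0 H
  atom 10: C, bond orders sum to 1 (valence 4) → 3 H
Totals → C:9, H:11, Br:1.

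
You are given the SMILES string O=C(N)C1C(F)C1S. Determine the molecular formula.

Walk through each heavy atom and fill implicit hydrogens from standard valence (C 4, N 3, O 2, S 2, halogen 1):
  atom 1: O, bond orders sum to 2 (valence 2) → 0 H
  atom 2: C, bond orders sum to 4 (valence 4) → 0 H
  atom 3: N, bond orders sum to 1 (valence 3) → 2 H
  atom 4: C, bond orders sum to 3 (valence 4) → 1 H
  atom 5: C, bond orders sum to 3 (valence 4) → 1 H
  atom 6: F (halogen, monovalent) → 0 H
  atom 7: C, bond orders sum to 3 (valence 4) → 1 H
  atom 8: S, bond orders sum to 1 (valence 2) → 1 H
Totals → C:4, H:6, F:1, N:1, O:1, S:1.

C4H6FNOS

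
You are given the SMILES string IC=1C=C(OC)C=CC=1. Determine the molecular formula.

C7H7IO

Walk through each heavy atom and fill implicit hydrogens from standard valence (C 4, N 3, O 2, S 2, halogen 1):
  atom 1: I (halogen, monovalent) → 0 H
  atom 2: C, bond orders sum to 4 (valence 4) → 0 H
  atom 3: C, bond orders sum to 3 (valence 4) → 1 H
  atom 4: C, bond orders sum to 4 (valence 4) → 0 H
  atom 5: O, bond orders sum to 2 (valence 2) → 0 H
  atom 6: C, bond orders sum to 1 (valence 4) → 3 H
  atom 7: C, bond orders sum to 3 (valence 4) → 1 H
  atom 8: C, bond orders sum to 3 (valence 4) → 1 H
  atom 9: C, bond orders sum to 3 (valence 4) → 1 H
Totals → C:7, H:7, I:1, O:1.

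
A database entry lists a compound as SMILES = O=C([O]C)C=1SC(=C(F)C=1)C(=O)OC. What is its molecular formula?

Walk through each heavy atom and fill implicit hydrogens from standard valence (C 4, N 3, O 2, S 2, halogen 1):
  atom 1: O, bond orders sum to 2 (valence 2) → 0 H
  atom 2: C, bond orders sum to 4 (valence 4) → 0 H
  atom 3: O with explicit H count 0
  atom 4: C, bond orders sum to 1 (valence 4) → 3 H
  atom 5: C, bond orders sum to 4 (valence 4) → 0 H
  atom 6: S, bond orders sum to 2 (valence 2) → 0 H
  atom 7: C, bond orders sum to 4 (valence 4) → 0 H
  atom 8: C, bond orders sum to 4 (valence 4) → 0 H
  atom 9: F (halogen, monovalent) → 0 H
  atom 10: C, bond orders sum to 3 (valence 4) → 1 H
  atom 11: C, bond orders sum to 4 (valence 4) → 0 H
  atom 12: O, bond orders sum to 2 (valence 2) → 0 H
  atom 13: O, bond orders sum to 2 (valence 2) → 0 H
  atom 14: C, bond orders sum to 1 (valence 4) → 3 H
Totals → C:8, H:7, F:1, O:4, S:1.

C8H7FO4S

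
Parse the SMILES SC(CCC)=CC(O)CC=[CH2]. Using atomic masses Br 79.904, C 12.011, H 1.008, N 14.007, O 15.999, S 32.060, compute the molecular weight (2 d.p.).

172.29 g/mol

First, the molecular formula is C9H16OS (counting implicit H from valence).
  C: 9 × 12.011 = 108.099
  H: 16 × 1.008 = 16.128
  O: 1 × 15.999 = 15.999
  S: 1 × 32.060 = 32.060
Sum: 9×12.011 + 16×1.008 + 1×15.999 + 1×32.060 = 172.286 → 172.29 g/mol.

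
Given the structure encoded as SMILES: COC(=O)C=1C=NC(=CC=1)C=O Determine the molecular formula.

Walk through each heavy atom and fill implicit hydrogens from standard valence (C 4, N 3, O 2, S 2, halogen 1):
  atom 1: C, bond orders sum to 1 (valence 4) → 3 H
  atom 2: O, bond orders sum to 2 (valence 2) → 0 H
  atom 3: C, bond orders sum to 4 (valence 4) → 0 H
  atom 4: O, bond orders sum to 2 (valence 2) → 0 H
  atom 5: C, bond orders sum to 4 (valence 4) → 0 H
  atom 6: C, bond orders sum to 3 (valence 4) → 1 H
  atom 7: N, bond orders sum to 3 (valence 3) → 0 H
  atom 8: C, bond orders sum to 4 (valence 4) → 0 H
  atom 9: C, bond orders sum to 3 (valence 4) → 1 H
  atom 10: C, bond orders sum to 3 (valence 4) → 1 H
  atom 11: C, bond orders sum to 3 (valence 4) → 1 H
  atom 12: O, bond orders sum to 2 (valence 2) → 0 H
Totals → C:8, H:7, N:1, O:3.
In Hill order: C8H7NO3.

C8H7NO3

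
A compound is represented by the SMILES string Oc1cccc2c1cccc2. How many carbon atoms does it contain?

10

Count every carbon token in the SMILES (each C, including those in ring-closure positions and inside branches).
Carbon count: 10.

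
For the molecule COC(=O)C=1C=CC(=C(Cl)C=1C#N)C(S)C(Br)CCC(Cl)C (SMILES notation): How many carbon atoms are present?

15

Count every carbon token in the SMILES (each C, including those in ring-closure positions and inside branches).
Carbon count: 15.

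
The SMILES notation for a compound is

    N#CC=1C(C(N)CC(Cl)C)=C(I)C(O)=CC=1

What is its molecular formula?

Walk through each heavy atom and fill implicit hydrogens from standard valence (C 4, N 3, O 2, S 2, halogen 1):
  atom 1: N, bond orders sum to 3 (valence 3) → 0 H
  atom 2: C, bond orders sum to 4 (valence 4) → 0 H
  atom 3: C, bond orders sum to 4 (valence 4) → 0 H
  atom 4: C, bond orders sum to 4 (valence 4) → 0 H
  atom 5: C, bond orders sum to 3 (valence 4) → 1 H
  atom 6: N, bond orders sum to 1 (valence 3) → 2 H
  atom 7: C, bond orders sum to 2 (valence 4) → 2 H
  atom 8: C, bond orders sum to 3 (valence 4) → 1 H
  atom 9: Cl (halogen, monovalent) → 0 H
  atom 10: C, bond orders sum to 1 (valence 4) → 3 H
  atom 11: C, bond orders sum to 4 (valence 4) → 0 H
  atom 12: I (halogen, monovalent) → 0 H
  atom 13: C, bond orders sum to 4 (valence 4) → 0 H
  atom 14: O, bond orders sum to 1 (valence 2) → 1 H
  atom 15: C, bond orders sum to 3 (valence 4) → 1 H
  atom 16: C, bond orders sum to 3 (valence 4) → 1 H
Totals → C:11, H:12, Cl:1, I:1, N:2, O:1.

C11H12ClIN2O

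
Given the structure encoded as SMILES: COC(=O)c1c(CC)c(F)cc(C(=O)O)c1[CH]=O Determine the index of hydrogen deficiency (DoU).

Molecular formula: C12H11FO5.
DoU = (2C + 2 + N − H − X) / 2, where X is the halogen count and O/S are ignored.
    = (2·12 + 2 + 0 − 11 − 1) / 2 = 14 / 2 = 7.

7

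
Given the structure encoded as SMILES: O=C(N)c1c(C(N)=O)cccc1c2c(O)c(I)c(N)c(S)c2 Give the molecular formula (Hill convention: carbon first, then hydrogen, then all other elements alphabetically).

Walk through each heavy atom and fill implicit hydrogens from standard valence (C 4, N 3, O 2, S 2, halogen 1); for lowercase aromatic atoms, an aromatic c carries 1 H when it has two neighbours and 0 H with three, and aromatic n carries 0 H:
  atom 1: O, bond orders sum to 2 (valence 2) → 0 H
  atom 2: C, bond orders sum to 4 (valence 4) → 0 H
  atom 3: N, bond orders sum to 1 (valence 3) → 2 H
  atom 4: aromatic c, 3 neighbours → 0 H
  atom 5: aromatic c, 3 neighbours → 0 H
  atom 6: C, bond orders sum to 4 (valence 4) → 0 H
  atom 7: N, bond orders sum to 1 (valence 3) → 2 H
  atom 8: O, bond orders sum to 2 (valence 2) → 0 H
  atom 9: aromatic c, 2 neighbours → 1 H
  atom 10: aromatic c, 2 neighbours → 1 H
  atom 11: aromatic c, 2 neighbours → 1 H
  atom 12: aromatic c, 3 neighbours → 0 H
  atom 13: aromatic c, 3 neighbours → 0 H
  atom 14: aromatic c, 3 neighbours → 0 H
  atom 15: O, bond orders sum to 1 (valence 2) → 1 H
  atom 16: aromatic c, 3 neighbours → 0 H
  atom 17: I (halogen, monovalent) → 0 H
  atom 18: aromatic c, 3 neighbours → 0 H
  atom 19: N, bond orders sum to 1 (valence 3) → 2 H
  atom 20: aromatic c, 3 neighbours → 0 H
  atom 21: S, bond orders sum to 1 (valence 2) → 1 H
  atom 22: aromatic c, 2 neighbours → 1 H
Totals → C:14, H:12, I:1, N:3, O:3, S:1.

C14H12IN3O3S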